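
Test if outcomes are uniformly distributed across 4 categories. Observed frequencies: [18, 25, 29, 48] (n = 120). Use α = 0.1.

Expected = 30 each. χ² = Σ(O-E)²/E = 16.467. df = 3, critical value = 6.251. Reject H₀.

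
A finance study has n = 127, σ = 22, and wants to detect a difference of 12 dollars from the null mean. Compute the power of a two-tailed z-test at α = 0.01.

SE = σ/√n = 22/√127 = 1.952. Non-centrality λ = d/SE = 12/1.952 = 6.147. Power ≈ Φ(λ - z_{α/2}) = Φ(6.147 - 2.576) = Φ(3.571) = 1.0.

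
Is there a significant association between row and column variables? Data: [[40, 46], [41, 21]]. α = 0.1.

χ² = 5.596. df = 1, critical = 2.706. Reject H₀. Variables are dependent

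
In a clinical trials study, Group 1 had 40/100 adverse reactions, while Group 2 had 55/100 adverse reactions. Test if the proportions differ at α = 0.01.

p̂₁ = 0.4, p̂₂ = 0.55, pooled p̂ = 0.475. z = -2.124. Critical: ±2.576. Fail to reject H₀.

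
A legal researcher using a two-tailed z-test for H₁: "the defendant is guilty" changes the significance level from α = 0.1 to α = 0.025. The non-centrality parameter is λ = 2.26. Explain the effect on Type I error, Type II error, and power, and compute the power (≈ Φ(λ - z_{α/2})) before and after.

Decreasing α from 0.1 to 0.025:
• Type I error rate decreases (α is the Type I rate by definition).
• Critical value moves from z_{α/2} = 1.645 to 2.241, so power = Φ(λ - z_{α/2}) goes from Φ(2.26 - 1.645) = 0.731 to Φ(2.26 - 2.241) = 0.508.
• Type II error rate β = 1 - power therefore increases (0.269 → 0.492).
Appropriate when false positives are costly — here, convicting an innocent person.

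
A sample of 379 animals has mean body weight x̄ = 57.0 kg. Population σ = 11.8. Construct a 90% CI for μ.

CI = x̄ ± z*(σ/√n) = 57.0 ± 1.645(11.8/√379) = 57.0 ± 1.0 = (56.0, 58.0)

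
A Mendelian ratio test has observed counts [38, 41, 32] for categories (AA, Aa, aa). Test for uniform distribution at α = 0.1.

Expected = 37 each. χ² = Σ(O-E)²/E = 1.135. df = 2, critical value = 4.605. Fail to reject H₀.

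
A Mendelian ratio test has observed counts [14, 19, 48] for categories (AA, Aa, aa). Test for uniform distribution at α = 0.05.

Expected = 27 each. χ² = Σ(O-E)²/E = 24.963. df = 2, critical value = 5.991. Reject H₀.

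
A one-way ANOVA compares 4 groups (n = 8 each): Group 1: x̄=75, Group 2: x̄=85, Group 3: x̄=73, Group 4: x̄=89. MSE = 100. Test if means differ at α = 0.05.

Grand mean = 80.5. SS_between = 1432.0, MS_between = 477.33. F = 4.773, F_crit ≈ 2.947. Reject H₀.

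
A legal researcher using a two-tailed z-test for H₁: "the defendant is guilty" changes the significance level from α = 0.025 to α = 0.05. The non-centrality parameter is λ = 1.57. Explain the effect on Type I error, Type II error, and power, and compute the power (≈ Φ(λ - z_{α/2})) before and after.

Increasing α from 0.025 to 0.05:
• Type I error rate increases (α is the Type I rate by definition).
• Critical value moves from z_{α/2} = 2.241 to 1.96, so power = Φ(λ - z_{α/2}) goes from Φ(1.57 - 2.241) = 0.251 to Φ(1.57 - 1.96) = 0.348.
• Type II error rate β = 1 - power therefore decreases (0.749 → 0.652).
Appropriate when false negatives are costly — here, acquitting a guilty person.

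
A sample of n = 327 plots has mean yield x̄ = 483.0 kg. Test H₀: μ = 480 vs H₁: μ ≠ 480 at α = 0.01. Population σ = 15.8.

z = (x̄ - μ₀)/(σ/√n) = (483.0 - 480)/(15.8/√327) = 3.434. Critical value: ±2.576. Since |3.434| > 2.576, Reject H₀.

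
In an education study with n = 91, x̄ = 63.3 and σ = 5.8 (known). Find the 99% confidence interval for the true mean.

CI = x̄ ± z*(σ/√n) = 63.3 ± 2.576(5.8/√91) = 63.3 ± 1.57 = (61.73, 64.87)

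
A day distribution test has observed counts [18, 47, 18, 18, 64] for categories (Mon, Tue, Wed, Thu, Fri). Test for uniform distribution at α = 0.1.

Expected = 33 each. χ² = Σ(O-E)²/E = 55.515. df = 4, critical value = 7.779. Reject H₀.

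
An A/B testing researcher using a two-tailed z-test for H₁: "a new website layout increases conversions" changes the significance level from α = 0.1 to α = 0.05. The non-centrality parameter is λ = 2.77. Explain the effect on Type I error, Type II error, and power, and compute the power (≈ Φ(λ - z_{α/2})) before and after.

Decreasing α from 0.1 to 0.05:
• Type I error rate decreases (α is the Type I rate by definition).
• Critical value moves from z_{α/2} = 1.645 to 1.96, so power = Φ(λ - z_{α/2}) goes from Φ(2.77 - 1.645) = 0.87 to Φ(2.77 - 1.96) = 0.791.
• Type II error rate β = 1 - power therefore increases (0.13 → 0.209).
Appropriate when false positives are costly — here, rolling out a layout that doesn't actually help — wasted engineering effort.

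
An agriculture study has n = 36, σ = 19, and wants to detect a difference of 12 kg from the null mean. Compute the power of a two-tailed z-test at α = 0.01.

SE = σ/√n = 19/√36 = 3.167. Non-centrality λ = d/SE = 12/3.167 = 3.789. Power ≈ Φ(λ - z_{α/2}) = Φ(3.789 - 2.576) = Φ(1.213) = 0.888.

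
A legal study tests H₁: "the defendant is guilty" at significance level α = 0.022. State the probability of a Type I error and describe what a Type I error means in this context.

P(Type I error) = α = 0.022. A Type I error is rejecting H₀ when H₀ is actually true (false positive) — here, concluding that the defendant is guilty when in fact this is not the case. Consequence: convicting an innocent person.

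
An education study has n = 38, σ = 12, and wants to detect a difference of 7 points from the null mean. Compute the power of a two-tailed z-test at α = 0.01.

SE = σ/√n = 12/√38 = 1.947. Non-centrality λ = d/SE = 7/1.947 = 3.596. Power ≈ Φ(λ - z_{α/2}) = Φ(3.596 - 2.576) = Φ(1.02) = 0.846.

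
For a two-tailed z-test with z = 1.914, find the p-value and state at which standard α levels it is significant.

p = 2·P(Z > |1.914|) = 2·(1 - Φ(1.914)) ≈ 0.0556. Significant at α = 0.1.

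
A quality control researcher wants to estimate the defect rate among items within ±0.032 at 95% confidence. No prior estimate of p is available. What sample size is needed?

Conservative approach: use p = 0.5 (maximizes p(1-p) = 0.25). n = z²(0.25)/E² = 1.96²×0.25/0.032² = 937.9 → n = 938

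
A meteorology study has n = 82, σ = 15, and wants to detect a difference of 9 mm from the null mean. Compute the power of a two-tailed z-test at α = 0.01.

SE = σ/√n = 15/√82 = 1.656. Non-centrality λ = d/SE = 9/1.656 = 5.433. Power ≈ Φ(λ - z_{α/2}) = Φ(5.433 - 2.576) = Φ(2.857) = 0.998.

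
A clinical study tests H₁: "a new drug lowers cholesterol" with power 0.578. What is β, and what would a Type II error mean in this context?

β = 1 - power = 1 - 0.578 = 0.422. A Type II error is failing to reject H₀ when H₀ is false (false negative) — here, failing to conclude that a new drug lowers cholesterol when in fact it is true. Consequence: shelving an effective drug — patients miss out on a treatment that would have helped.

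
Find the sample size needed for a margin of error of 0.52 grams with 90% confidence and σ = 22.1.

n = (z*σ/E)² = (1.645×22.1/0.52)² = 4887.8 → n = 4888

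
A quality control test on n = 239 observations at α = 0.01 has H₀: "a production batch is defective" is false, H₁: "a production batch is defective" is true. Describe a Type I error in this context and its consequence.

Type I error: rejecting H₀ when it is true — concluding that a production batch is defective when in fact it is not. Consequence: scrapping a good batch — wasted material and cost for no reason.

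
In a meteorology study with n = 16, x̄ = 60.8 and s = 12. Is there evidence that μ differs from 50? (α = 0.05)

t = (x̄ - μ₀)/(s/√n) = (60.8 - 50)/(12/√16) = 3.6. df = 15, critical t = ±2.131. Reject H₀.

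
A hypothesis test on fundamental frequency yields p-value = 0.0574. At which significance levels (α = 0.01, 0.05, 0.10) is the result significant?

p = 0.0574. Significant at: α = 0.1.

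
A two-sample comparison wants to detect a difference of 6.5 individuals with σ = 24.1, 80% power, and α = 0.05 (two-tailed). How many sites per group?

n per group = 2(z_α/2 + z_β)²σ²/d² = 2×(1.96 + 0.84)²×24.1²/6.5² = 215.6 → n = 216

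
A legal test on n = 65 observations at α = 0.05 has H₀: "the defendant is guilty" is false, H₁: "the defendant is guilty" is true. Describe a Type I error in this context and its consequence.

Type I error: rejecting H₀ when it is true — concluding that the defendant is guilty when in fact it is not. Consequence: convicting an innocent person.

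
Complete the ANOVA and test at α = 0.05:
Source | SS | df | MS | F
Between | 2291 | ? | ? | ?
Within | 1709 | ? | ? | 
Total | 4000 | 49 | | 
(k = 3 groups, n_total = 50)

df_between = 2, df_within = 47. MS_between = 1145.5, MS_within = 36.36. F = 31.503, F_crit ≈ 3.195. Reject H₀.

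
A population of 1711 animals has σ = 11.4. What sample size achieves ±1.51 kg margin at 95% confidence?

Without FPC: n₀ = (1.96×11.4/1.51)² = 218.962. With FPC: n = n₀N/(n₀+N-1) = 194.2 → n = 195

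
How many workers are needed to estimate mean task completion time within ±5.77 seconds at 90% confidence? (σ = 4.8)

n = (z*σ/E)² = (1.645×4.8/5.77)² = 1.9 → n = 2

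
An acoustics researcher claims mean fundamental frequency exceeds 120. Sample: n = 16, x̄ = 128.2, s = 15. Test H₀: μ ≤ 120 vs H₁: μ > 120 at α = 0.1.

t = (128.2 - 120)/(15/√16) = 2.187, df = 15. Critical t = 1.341. Reject H₀.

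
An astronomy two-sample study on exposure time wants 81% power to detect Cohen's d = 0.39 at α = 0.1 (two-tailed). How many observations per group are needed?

z_{α/2} = 1.645, z_β = Φ⁻¹(0.81) = 0.878. For small effect (d = 0.39): n per group = 2(z_{α/2} + z_β)²/d² = 2(1.645 + 0.878)²/0.39² = 83.7 → 84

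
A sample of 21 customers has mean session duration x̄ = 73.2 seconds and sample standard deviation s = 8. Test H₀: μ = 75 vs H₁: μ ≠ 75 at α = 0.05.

t = (x̄ - μ₀)/(s/√n) = (73.2 - 75)/(8/√21) = -1.031. df = 20, critical t = ±2.086. Fail to reject H₀.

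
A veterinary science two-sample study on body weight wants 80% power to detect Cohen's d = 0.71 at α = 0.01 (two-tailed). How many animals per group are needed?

z_{α/2} = 2.576, z_β = Φ⁻¹(0.8) = 0.842. For medium effect (d = 0.71): n per group = 2(z_{α/2} + z_β)²/d² = 2(2.576 + 0.842)²/0.71² = 46.4 → 47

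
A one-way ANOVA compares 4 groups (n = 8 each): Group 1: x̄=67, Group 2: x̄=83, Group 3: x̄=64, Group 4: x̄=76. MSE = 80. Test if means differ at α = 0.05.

Grand mean = 72.5. SS_between = 1800.0, MS_between = 600.0. F = 7.5, F_crit ≈ 2.947. Reject H₀.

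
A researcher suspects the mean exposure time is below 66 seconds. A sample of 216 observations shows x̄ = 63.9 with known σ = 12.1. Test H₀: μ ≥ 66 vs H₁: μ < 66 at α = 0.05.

z = -2.551. Critical value: -1.645. Reject H₀.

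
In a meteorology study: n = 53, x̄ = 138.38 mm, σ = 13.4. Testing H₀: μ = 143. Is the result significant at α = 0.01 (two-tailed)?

z = (138.38 - 143)/(13.4/√53) = -2.51. Since |z| ≤ 2.576, not significant at α = 0.01.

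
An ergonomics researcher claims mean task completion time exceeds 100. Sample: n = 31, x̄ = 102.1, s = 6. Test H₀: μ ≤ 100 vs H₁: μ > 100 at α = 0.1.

t = (102.1 - 100)/(6/√31) = 1.949, df = 30. Critical t = 1.31. Reject H₀.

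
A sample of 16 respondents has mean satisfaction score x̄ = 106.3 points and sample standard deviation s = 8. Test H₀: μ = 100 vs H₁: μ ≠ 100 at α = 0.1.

t = (x̄ - μ₀)/(s/√n) = (106.3 - 100)/(8/√16) = 3.15. df = 15, critical t = ±1.753. Reject H₀.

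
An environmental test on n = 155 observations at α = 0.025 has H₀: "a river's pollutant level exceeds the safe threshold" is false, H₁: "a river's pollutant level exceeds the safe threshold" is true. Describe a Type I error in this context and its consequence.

Type I error: rejecting H₀ when it is true — concluding that a river's pollutant level exceeds the safe threshold when in fact it is not. Consequence: shutting down a compliant factory unnecessarily.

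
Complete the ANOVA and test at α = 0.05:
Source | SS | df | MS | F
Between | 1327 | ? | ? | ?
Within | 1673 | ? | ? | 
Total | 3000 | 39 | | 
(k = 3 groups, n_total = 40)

df_between = 2, df_within = 37. MS_between = 663.5, MS_within = 45.22. F = 14.674, F_crit ≈ 3.252. Reject H₀.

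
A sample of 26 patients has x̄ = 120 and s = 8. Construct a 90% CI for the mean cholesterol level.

CI = x̄ ± t*(s/√n) = 120 ± 1.708(8/√26) = (117.32, 122.68)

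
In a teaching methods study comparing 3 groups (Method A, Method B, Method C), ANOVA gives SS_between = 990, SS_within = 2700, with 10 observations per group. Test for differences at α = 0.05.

df_between = 2, df_within = 27. F = MS_between/MS_within = 495.0/100.0 = 4.95. F_crit ≈ 3.354. Reject H₀. At least one mean differs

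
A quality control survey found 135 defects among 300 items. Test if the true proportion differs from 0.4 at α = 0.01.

p̂ = 0.45, p₀ = 0.4. z = (p̂ - p₀)/√(p₀(1-p₀)/n) = 1.768. Critical: ±2.576. Fail to reject H₀.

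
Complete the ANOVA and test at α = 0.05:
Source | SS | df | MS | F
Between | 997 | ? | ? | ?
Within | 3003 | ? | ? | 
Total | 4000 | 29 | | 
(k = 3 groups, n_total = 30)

df_between = 2, df_within = 27. MS_between = 498.5, MS_within = 111.22. F = 4.482, F_crit ≈ 3.354. Reject H₀.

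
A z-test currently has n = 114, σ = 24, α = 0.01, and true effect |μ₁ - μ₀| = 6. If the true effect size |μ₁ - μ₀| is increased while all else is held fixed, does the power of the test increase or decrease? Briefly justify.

Power increases: a larger true effect increases the non-centrality λ = |μ₁ - μ₀|/(σ/√n).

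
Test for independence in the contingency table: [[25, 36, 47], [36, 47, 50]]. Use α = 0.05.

χ² = 0.951. df = 2, critical = 5.991. Fail to reject H₀. No evidence of dependence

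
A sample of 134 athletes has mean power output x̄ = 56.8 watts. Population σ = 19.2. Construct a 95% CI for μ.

CI = x̄ ± z*(σ/√n) = 56.8 ± 1.96(19.2/√134) = 56.8 ± 3.25 = (53.55, 60.05)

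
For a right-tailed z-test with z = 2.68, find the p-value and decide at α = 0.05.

p = P(Z > 2.68) = 1 - Φ(2.68) ≈ 0.0037. Since p < 0.05, reject H₀ (significant) at α = 0.05.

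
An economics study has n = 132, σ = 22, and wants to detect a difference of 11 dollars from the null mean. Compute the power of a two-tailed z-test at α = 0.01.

SE = σ/√n = 22/√132 = 1.915. Non-centrality λ = d/SE = 11/1.915 = 5.745. Power ≈ Φ(λ - z_{α/2}) = Φ(5.745 - 2.576) = Φ(3.169) = 0.999.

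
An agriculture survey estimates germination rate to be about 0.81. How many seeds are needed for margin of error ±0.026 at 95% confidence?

n = z²p(1-p)/E² = 1.96²×0.81×0.19/0.026² = 874.6 → n = 875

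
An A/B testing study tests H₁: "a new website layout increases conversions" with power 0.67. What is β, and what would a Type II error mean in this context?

β = 1 - power = 1 - 0.67 = 0.33. A Type II error is failing to reject H₀ when H₀ is false (false negative) — here, failing to conclude that a new website layout increases conversions when in fact it is true. Consequence: discarding a layout that would have improved conversions — lost revenue.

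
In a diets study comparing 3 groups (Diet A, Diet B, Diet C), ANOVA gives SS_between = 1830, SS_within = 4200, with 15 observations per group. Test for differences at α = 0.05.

df_between = 2, df_within = 42. F = MS_between/MS_within = 915.0/100.0 = 9.15. F_crit ≈ 3.22. Reject H₀. At least one mean differs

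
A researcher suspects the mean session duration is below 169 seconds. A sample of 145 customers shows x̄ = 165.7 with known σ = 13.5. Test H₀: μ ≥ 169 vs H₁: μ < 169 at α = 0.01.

z = -2.944. Critical value: -2.33. Reject H₀.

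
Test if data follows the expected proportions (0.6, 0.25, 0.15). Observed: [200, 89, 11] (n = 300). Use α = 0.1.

Expected: [180.0, 75.0, 45.0]. χ² = 30.524. df = 2, critical = 4.605. Reject H₀.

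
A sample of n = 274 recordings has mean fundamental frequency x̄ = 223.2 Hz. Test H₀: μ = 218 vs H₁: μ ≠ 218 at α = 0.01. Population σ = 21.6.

z = (x̄ - μ₀)/(σ/√n) = (223.2 - 218)/(21.6/√274) = 3.985. Critical value: ±2.576. Since |3.985| > 2.576, Reject H₀.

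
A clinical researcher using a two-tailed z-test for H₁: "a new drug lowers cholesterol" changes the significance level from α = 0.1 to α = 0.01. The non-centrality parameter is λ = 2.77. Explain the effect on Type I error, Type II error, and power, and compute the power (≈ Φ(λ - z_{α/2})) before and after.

Decreasing α from 0.1 to 0.01:
• Type I error rate decreases (α is the Type I rate by definition).
• Critical value moves from z_{α/2} = 1.645 to 2.576, so power = Φ(λ - z_{α/2}) goes from Φ(2.77 - 1.645) = 0.87 to Φ(2.77 - 2.576) = 0.577.
• Type II error rate β = 1 - power therefore increases (0.13 → 0.423).
Appropriate when false positives are costly — here, approving an ineffective drug — patients take a useless medication and may skip effective alternatives.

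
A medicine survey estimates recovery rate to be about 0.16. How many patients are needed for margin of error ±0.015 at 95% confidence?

n = z²p(1-p)/E² = 1.96²×0.16×0.84/0.015² = 2294.7 → n = 2295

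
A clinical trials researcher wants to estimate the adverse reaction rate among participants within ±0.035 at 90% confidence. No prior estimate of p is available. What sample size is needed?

Conservative approach: use p = 0.5 (maximizes p(1-p) = 0.25). n = z²(0.25)/E² = 1.645²×0.25/0.035² = 552.2 → n = 553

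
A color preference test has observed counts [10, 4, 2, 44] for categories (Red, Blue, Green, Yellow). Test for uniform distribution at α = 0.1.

Expected = 15 each. χ² = Σ(O-E)²/E = 77.067. df = 3, critical value = 6.251. Reject H₀.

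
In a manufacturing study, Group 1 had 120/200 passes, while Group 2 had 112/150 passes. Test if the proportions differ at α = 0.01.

p̂₁ = 0.6, p̂₂ = 0.747, pooled p̂ = 0.663. z = -2.872. Critical: ±2.576. Reject H₀.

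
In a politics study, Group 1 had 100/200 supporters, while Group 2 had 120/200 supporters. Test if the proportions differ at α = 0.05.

p̂₁ = 0.5, p̂₂ = 0.6, pooled p̂ = 0.55. z = -2.01. Critical: ±1.96. Reject H₀.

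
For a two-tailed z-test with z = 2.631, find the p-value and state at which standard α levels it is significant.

p = 2·P(Z > |2.631|) = 2·(1 - Φ(2.631)) ≈ 0.0085. Significant at α = 0.1; Significant at α = 0.05; Significant at α = 0.01.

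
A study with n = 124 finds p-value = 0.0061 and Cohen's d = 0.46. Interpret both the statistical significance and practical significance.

Statistically significant (p = 0.0061 < 0.05). Cohen's d = 0.46 indicates a small effect size. Both statistical and practical significance should be considered.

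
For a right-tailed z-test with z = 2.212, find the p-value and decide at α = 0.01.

p = P(Z > 2.212) = 1 - Φ(2.212) ≈ 0.0135. Since p ≥ 0.01, fail to reject H₀ (not significant) at α = 0.01.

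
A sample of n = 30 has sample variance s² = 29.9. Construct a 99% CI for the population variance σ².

df = 29. χ²_{0.005} = 52.336, χ²_{0.995} = 13.121. CI for σ² = ((n-1)s²/χ²_{α/2}, (n-1)s²/χ²_{1-α/2}) = (29·29.9/52.336, 29·29.9/13.121) = (16.57, 66.08)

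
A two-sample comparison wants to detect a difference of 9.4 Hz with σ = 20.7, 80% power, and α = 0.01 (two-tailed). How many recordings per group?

n per group = 2(z_α/2 + z_β)²σ²/d² = 2×(2.576 + 0.84)²×20.7²/9.4² = 113.2 → n = 114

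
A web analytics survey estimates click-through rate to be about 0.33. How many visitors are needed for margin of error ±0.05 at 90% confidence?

n = z²p(1-p)/E² = 1.645²×0.33×0.67/0.05² = 239.3 → n = 240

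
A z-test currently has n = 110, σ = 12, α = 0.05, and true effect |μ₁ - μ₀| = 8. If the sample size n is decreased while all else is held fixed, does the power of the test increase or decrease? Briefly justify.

Power decreases: a smaller n inflates the standard error σ/√n, pulling the sampling distribution under H₁ back toward the critical value.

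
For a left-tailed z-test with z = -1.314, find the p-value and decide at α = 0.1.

p = P(Z < -1.314) = Φ(-1.314) ≈ 0.0944. Since p < 0.1, reject H₀ (significant) at α = 0.1.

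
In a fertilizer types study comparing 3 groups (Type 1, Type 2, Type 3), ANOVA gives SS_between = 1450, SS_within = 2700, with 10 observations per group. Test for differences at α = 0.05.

df_between = 2, df_within = 27. F = MS_between/MS_within = 725.0/100.0 = 7.25. F_crit ≈ 3.354. Reject H₀. At least one mean differs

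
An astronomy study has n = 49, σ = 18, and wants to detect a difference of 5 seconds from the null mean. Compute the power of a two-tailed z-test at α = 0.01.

SE = σ/√n = 18/√49 = 2.571. Non-centrality λ = d/SE = 5/2.571 = 1.944. Power ≈ Φ(λ - z_{α/2}) = Φ(1.944 - 2.576) = Φ(-0.632) = 0.264.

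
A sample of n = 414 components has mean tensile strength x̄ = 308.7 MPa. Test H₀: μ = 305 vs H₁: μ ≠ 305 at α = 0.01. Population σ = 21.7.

z = (x̄ - μ₀)/(σ/√n) = (308.7 - 305)/(21.7/√414) = 3.469. Critical value: ±2.576. Since |3.469| > 2.576, Reject H₀.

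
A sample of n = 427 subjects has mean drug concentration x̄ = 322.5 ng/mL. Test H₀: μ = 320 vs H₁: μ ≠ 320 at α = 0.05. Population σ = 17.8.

z = (x̄ - μ₀)/(σ/√n) = (322.5 - 320)/(17.8/√427) = 2.902. Critical value: ±1.96. Since |2.902| > 1.96, Reject H₀.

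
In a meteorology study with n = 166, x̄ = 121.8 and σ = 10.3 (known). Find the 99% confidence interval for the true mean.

CI = x̄ ± z*(σ/√n) = 121.8 ± 2.576(10.3/√166) = 121.8 ± 2.06 = (119.74, 123.86)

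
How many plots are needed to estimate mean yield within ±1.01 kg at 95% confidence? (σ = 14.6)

n = (z*σ/E)² = (1.96×14.6/1.01)² = 802.7 → n = 803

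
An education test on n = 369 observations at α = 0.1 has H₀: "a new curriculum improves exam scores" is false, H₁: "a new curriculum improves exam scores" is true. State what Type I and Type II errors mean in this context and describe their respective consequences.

Type I (false positive): concluding that a new curriculum improves exam scores when it is not — adopting a curriculum that gives no real benefit — disruption for nothing. Type II (false negative): failing to conclude that a new curriculum improves exam scores when it is — keeping the old curriculum when the new one would have helped students. Which is costlier depends on domain priorities and is a judgement call rather than a statistical fact.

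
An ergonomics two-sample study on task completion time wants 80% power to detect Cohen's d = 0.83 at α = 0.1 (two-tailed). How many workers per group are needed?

z_{α/2} = 1.645, z_β = Φ⁻¹(0.8) = 0.842. For large effect (d = 0.83): n per group = 2(z_{α/2} + z_β)²/d² = 2(1.645 + 0.842)²/0.83² = 18.0 → 18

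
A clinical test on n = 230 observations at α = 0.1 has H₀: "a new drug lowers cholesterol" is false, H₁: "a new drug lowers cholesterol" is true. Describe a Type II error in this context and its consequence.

Type II error: failing to reject H₀ when it is false — concluding that a new drug lowers cholesterol is not supported when in fact it is. Consequence: shelving an effective drug — patients miss out on a treatment that would have helped.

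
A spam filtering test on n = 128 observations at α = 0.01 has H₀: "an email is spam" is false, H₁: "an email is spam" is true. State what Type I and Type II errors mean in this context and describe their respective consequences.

Type I (false positive): concluding that an email is spam when it is not — a legitimate email is sent to the spam folder and the user misses it. Type II (false negative): failing to conclude that an email is spam when it is — a spam email lands in the inbox. Which is costlier depends on domain priorities and is a judgement call rather than a statistical fact.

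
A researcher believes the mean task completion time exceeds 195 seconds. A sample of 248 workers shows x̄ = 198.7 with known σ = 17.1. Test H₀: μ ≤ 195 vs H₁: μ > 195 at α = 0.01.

z = 3.407. Critical value: 2.33. Reject H₀.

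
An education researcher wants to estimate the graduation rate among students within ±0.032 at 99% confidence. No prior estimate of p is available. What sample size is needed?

Conservative approach: use p = 0.5 (maximizes p(1-p) = 0.25). n = z²(0.25)/E² = 2.576²×0.25/0.032² = 1620.1 → n = 1621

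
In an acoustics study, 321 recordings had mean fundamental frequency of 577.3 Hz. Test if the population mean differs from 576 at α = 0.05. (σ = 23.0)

z = (x̄ - μ₀)/(σ/√n) = (577.3 - 576)/(23.0/√321) = 1.013. Critical value: ±1.96. Since |1.013| ≤ 1.96, Fail to reject H₀.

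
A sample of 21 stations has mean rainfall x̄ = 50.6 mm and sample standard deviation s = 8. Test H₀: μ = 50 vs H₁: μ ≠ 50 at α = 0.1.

t = (x̄ - μ₀)/(s/√n) = (50.6 - 50)/(8/√21) = 0.344. df = 20, critical t = ±1.725. Fail to reject H₀.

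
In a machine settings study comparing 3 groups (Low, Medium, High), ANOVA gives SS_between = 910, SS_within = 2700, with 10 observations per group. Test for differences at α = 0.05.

df_between = 2, df_within = 27. F = MS_between/MS_within = 455.0/100.0 = 4.55. F_crit ≈ 3.354. Reject H₀. At least one mean differs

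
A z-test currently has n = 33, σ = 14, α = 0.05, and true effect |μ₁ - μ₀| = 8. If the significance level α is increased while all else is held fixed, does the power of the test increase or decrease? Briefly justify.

Power increases: a larger α lowers the critical value, so more of the H₁ sampling distribution falls in the rejection region.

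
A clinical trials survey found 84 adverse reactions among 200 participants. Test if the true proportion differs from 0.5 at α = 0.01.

p̂ = 0.42, p₀ = 0.5. z = (p̂ - p₀)/√(p₀(1-p₀)/n) = -2.263. Critical: ±2.576. Fail to reject H₀.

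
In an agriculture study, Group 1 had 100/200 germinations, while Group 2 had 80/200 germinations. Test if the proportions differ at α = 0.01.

p̂₁ = 0.5, p̂₂ = 0.4, pooled p̂ = 0.45. z = 2.01. Critical: ±2.576. Fail to reject H₀.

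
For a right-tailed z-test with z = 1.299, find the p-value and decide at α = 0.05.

p = P(Z > 1.299) = 1 - Φ(1.299) ≈ 0.097. Since p ≥ 0.05, fail to reject H₀ (not significant) at α = 0.05.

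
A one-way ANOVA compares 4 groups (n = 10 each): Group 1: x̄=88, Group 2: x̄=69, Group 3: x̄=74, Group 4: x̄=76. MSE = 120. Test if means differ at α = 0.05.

Grand mean = 76.75. SS_between = 1947.5, MS_between = 649.17. F = 5.41, F_crit ≈ 2.866. Reject H₀.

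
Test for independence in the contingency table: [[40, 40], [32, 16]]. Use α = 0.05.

χ² = 3.386. df = 1, critical = 3.841. Fail to reject H₀. No evidence of dependence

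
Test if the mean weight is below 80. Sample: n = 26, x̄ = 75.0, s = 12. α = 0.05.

t = (75.0 - 80)/(12/√26) = -2.125, df = 25. Critical t = -1.708. Reject H₀.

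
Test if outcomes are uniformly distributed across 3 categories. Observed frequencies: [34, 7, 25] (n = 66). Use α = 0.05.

Expected = 22 each. χ² = Σ(O-E)²/E = 17.182. df = 2, critical value = 5.991. Reject H₀.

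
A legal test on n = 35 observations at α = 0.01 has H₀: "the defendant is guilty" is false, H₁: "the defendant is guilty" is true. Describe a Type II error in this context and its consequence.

Type II error: failing to reject H₀ when it is false — concluding that the defendant is guilty is not supported when in fact it is. Consequence: acquitting a guilty person.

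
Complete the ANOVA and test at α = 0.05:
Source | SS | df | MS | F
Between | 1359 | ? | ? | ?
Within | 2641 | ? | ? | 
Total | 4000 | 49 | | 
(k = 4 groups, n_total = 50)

df_between = 3, df_within = 46. MS_between = 453.0, MS_within = 57.41. F = 7.89, F_crit ≈ 2.807. Reject H₀.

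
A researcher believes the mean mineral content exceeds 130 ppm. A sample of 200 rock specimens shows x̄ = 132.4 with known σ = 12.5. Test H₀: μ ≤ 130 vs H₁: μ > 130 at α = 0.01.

z = 2.715. Critical value: 2.33. Reject H₀.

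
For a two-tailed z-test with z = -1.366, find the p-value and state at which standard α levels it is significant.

p = 2·P(Z > |-1.366|) = 2·(1 - Φ(1.366)) ≈ 0.1719. Not significant at any standard level.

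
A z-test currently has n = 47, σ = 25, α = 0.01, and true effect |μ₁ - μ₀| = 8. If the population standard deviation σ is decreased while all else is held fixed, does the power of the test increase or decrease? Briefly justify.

Power increases: a smaller σ shrinks the standard error σ/√n, moving the sampling distribution under H₁ further from the critical value.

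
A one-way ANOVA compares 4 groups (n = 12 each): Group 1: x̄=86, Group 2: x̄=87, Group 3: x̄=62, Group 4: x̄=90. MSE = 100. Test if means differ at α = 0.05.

Grand mean = 81.25. SS_between = 6033.0, MS_between = 2011.0. F = 20.11, F_crit ≈ 2.816. Reject H₀.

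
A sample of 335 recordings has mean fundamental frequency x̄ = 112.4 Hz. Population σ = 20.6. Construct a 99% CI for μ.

CI = x̄ ± z*(σ/√n) = 112.4 ± 2.576(20.6/√335) = 112.4 ± 2.9 = (109.5, 115.3)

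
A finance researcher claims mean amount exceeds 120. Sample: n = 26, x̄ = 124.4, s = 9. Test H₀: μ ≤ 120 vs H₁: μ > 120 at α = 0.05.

t = (124.4 - 120)/(9/√26) = 2.493, df = 25. Critical t = 1.708. Reject H₀.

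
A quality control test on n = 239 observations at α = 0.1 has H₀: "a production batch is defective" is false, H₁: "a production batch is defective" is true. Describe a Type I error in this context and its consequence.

Type I error: rejecting H₀ when it is true — concluding that a production batch is defective when in fact it is not. Consequence: scrapping a good batch — wasted material and cost for no reason.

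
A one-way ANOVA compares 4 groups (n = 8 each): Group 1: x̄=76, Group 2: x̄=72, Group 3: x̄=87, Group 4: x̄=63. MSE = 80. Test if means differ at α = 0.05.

Grand mean = 74.5. SS_between = 2376.0, MS_between = 792.0. F = 9.9, F_crit ≈ 2.947. Reject H₀.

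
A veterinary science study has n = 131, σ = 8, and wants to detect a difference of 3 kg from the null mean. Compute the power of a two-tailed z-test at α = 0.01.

SE = σ/√n = 8/√131 = 0.699. Non-centrality λ = d/SE = 3/0.699 = 4.292. Power ≈ Φ(λ - z_{α/2}) = Φ(4.292 - 2.576) = Φ(1.716) = 0.957.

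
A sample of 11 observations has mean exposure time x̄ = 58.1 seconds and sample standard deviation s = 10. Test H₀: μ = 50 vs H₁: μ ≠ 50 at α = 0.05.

t = (x̄ - μ₀)/(s/√n) = (58.1 - 50)/(10/√11) = 2.686. df = 10, critical t = ±2.228. Reject H₀.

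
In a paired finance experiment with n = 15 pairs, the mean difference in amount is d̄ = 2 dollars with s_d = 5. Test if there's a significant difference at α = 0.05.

t = d̄/(s_d/√n) = 2/(5/√15) = 1.549. df = 14, critical t = ±2.145. Fail to reject H₀.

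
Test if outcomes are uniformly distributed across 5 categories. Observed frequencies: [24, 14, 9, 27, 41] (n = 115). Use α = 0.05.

Expected = 23 each. χ² = Σ(O-E)²/E = 26.87. df = 4, critical value = 9.488. Reject H₀.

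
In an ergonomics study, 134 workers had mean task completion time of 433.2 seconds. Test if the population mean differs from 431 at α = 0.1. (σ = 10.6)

z = (x̄ - μ₀)/(σ/√n) = (433.2 - 431)/(10.6/√134) = 2.403. Critical value: ±1.645. Since |2.403| > 1.645, Reject H₀.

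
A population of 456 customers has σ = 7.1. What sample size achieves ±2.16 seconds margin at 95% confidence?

Without FPC: n₀ = (1.96×7.1/2.16)² = 41.507. With FPC: n = n₀N/(n₀+N-1) = 38.1 → n = 39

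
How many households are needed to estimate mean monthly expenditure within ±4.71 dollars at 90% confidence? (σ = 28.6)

n = (z*σ/E)² = (1.645×28.6/4.71)² = 99.8 → n = 100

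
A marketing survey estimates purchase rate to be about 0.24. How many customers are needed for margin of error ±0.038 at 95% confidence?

n = z²p(1-p)/E² = 1.96²×0.24×0.76/0.038² = 485.3 → n = 486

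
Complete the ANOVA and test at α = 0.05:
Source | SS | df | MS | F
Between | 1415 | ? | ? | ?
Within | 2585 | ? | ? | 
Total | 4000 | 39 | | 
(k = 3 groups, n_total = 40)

df_between = 2, df_within = 37. MS_between = 707.5, MS_within = 69.86. F = 10.127, F_crit ≈ 3.252. Reject H₀.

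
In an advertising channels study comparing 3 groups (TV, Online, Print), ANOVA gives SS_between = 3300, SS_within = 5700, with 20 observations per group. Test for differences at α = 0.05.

df_between = 2, df_within = 57. F = MS_between/MS_within = 1650.0/100.0 = 16.5. F_crit ≈ 3.159. Reject H₀. At least one mean differs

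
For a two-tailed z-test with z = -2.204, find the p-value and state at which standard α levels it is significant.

p = 2·P(Z > |-2.204|) = 2·(1 - Φ(2.204)) ≈ 0.0275. Significant at α = 0.1; Significant at α = 0.05.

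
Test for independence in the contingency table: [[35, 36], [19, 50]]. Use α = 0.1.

χ² = 6.993. df = 1, critical = 2.706. Reject H₀. Variables are dependent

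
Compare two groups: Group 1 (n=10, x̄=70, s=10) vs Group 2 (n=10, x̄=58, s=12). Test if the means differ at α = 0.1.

Pooled sp = 11.05. t = 2.429, df = 18. Critical t = ±1.734. Reject H₀.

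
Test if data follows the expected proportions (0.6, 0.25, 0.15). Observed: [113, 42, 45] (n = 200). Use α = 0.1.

Expected: [120.0, 50.0, 30.0]. χ² = 9.188. df = 2, critical = 4.605. Reject H₀.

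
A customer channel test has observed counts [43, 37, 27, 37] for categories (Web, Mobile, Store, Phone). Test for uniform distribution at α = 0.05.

Expected = 36 each. χ² = Σ(O-E)²/E = 3.667. df = 3, critical value = 7.815. Fail to reject H₀.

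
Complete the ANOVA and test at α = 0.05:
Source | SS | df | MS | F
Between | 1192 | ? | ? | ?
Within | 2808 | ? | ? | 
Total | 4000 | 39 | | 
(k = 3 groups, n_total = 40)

df_between = 2, df_within = 37. MS_between = 596.0, MS_within = 75.89. F = 7.853, F_crit ≈ 3.252. Reject H₀.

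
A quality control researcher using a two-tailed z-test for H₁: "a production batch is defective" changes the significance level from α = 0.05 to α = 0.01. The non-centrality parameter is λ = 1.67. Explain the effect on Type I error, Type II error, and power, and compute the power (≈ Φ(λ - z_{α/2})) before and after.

Decreasing α from 0.05 to 0.01:
• Type I error rate decreases (α is the Type I rate by definition).
• Critical value moves from z_{α/2} = 1.96 to 2.576, so power = Φ(λ - z_{α/2}) goes from Φ(1.67 - 1.96) = 0.386 to Φ(1.67 - 2.576) = 0.182.
• Type II error rate β = 1 - power therefore increases (0.614 → 0.818).
Appropriate when false positives are costly — here, scrapping a good batch — wasted material and cost for no reason.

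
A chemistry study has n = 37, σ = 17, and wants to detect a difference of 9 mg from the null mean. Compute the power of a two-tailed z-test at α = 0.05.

SE = σ/√n = 17/√37 = 2.795. Non-centrality λ = d/SE = 9/2.795 = 3.22. Power ≈ Φ(λ - z_{α/2}) = Φ(3.22 - 1.96) = Φ(1.26) = 0.896.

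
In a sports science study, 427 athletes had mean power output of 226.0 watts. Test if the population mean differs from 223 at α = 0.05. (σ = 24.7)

z = (x̄ - μ₀)/(σ/√n) = (226.0 - 223)/(24.7/√427) = 2.51. Critical value: ±1.96. Since |2.51| > 1.96, Reject H₀.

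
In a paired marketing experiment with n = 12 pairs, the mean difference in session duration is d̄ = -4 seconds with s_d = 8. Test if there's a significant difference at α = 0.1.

t = d̄/(s_d/√n) = -4/(8/√12) = -1.732. df = 11, critical t = ±1.796. Fail to reject H₀.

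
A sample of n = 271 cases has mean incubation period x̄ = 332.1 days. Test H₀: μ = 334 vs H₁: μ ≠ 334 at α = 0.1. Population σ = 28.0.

z = (x̄ - μ₀)/(σ/√n) = (332.1 - 334)/(28.0/√271) = -1.117. Critical value: ±1.645. Since |-1.117| ≤ 1.645, Fail to reject H₀.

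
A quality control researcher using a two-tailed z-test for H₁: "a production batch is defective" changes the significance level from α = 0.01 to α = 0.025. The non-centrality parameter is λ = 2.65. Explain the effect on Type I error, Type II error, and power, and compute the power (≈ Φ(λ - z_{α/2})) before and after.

Increasing α from 0.01 to 0.025:
• Type I error rate increases (α is the Type I rate by definition).
• Critical value moves from z_{α/2} = 2.576 to 2.241, so power = Φ(λ - z_{α/2}) goes from Φ(2.65 - 2.576) = 0.529 to Φ(2.65 - 2.241) = 0.659.
• Type II error rate β = 1 - power therefore decreases (0.471 → 0.341).
Appropriate when false negatives are costly — here, shipping a defective batch — faulty products reach customers.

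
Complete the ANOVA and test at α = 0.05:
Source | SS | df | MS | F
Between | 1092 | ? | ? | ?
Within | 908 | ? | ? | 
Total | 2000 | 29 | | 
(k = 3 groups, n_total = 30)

df_between = 2, df_within = 27. MS_between = 546.0, MS_within = 33.63. F = 16.236, F_crit ≈ 3.354. Reject H₀.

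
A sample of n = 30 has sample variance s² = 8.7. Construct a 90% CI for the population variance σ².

df = 29. χ²_{0.05} = 42.557, χ²_{0.95} = 17.708. CI for σ² = ((n-1)s²/χ²_{α/2}, (n-1)s²/χ²_{1-α/2}) = (29·8.7/42.557, 29·8.7/17.708) = (5.93, 14.25)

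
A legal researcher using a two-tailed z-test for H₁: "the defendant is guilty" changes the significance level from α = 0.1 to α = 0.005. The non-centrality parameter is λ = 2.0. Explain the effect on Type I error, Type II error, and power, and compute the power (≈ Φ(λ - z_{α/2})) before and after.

Decreasing α from 0.1 to 0.005:
• Type I error rate decreases (α is the Type I rate by definition).
• Critical value moves from z_{α/2} = 1.645 to 2.807, so power = Φ(λ - z_{α/2}) goes from Φ(2.0 - 1.645) = 0.639 to Φ(2.0 - 2.807) = 0.21.
• Type II error rate β = 1 - power therefore increases (0.361 → 0.79).
Appropriate when false positives are costly — here, convicting an innocent person.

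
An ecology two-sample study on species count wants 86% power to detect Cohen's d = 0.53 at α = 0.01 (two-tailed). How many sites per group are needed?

z_{α/2} = 2.576, z_β = Φ⁻¹(0.86) = 1.08. For medium effect (d = 0.53): n per group = 2(z_{α/2} + z_β)²/d² = 2(2.576 + 1.08)²/0.53² = 95.2 → 96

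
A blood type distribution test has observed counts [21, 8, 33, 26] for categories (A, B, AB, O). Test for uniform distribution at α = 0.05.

Expected = 22 each. χ² = Σ(O-E)²/E = 15.182. df = 3, critical value = 7.815. Reject H₀.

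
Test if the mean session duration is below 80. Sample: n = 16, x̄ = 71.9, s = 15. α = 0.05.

t = (71.9 - 80)/(15/√16) = -2.16, df = 15. Critical t = -1.753. Reject H₀.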